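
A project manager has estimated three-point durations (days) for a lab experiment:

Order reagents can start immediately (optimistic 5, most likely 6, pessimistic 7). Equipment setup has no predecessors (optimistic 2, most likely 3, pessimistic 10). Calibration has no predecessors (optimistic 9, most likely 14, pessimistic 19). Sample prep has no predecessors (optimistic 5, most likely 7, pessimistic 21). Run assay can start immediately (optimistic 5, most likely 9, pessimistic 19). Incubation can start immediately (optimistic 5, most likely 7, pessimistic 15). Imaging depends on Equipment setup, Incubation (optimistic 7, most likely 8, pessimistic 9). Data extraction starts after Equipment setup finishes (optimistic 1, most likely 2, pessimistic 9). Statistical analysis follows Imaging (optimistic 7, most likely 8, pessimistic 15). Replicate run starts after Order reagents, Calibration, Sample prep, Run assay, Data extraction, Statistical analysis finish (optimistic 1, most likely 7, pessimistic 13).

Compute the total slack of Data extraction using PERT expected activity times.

18 days

te_Order reagents = (5 + 4·6 + 7)/6 = 36/6 = 6
te_Equipment setup = (2 + 4·3 + 10)/6 = 24/6 = 4
te_Calibration = (9 + 4·14 + 19)/6 = 84/6 = 14
te_Sample prep = (5 + 4·7 + 21)/6 = 54/6 = 9
te_Run assay = (5 + 4·9 + 19)/6 = 60/6 = 10
te_Incubation = (5 + 4·7 + 15)/6 = 48/6 = 8
te_Imaging = (7 + 4·8 + 9)/6 = 48/6 = 8
te_Data extraction = (1 + 4·2 + 9)/6 = 18/6 = 3
te_Statistical analysis = (7 + 4·8 + 15)/6 = 54/6 = 9
te_Replicate run = (1 + 4·7 + 13)/6 = 42/6 = 7

Forward pass:
ES_Order reagents = 0; EF_Order reagents = 6
ES_Equipment setup = 0; EF_Equipment setup = 4
ES_Calibration = 0; EF_Calibration = 14
ES_Sample prep = 0; EF_Sample prep = 9
ES_Run assay = 0; EF_Run assay = 10
ES_Incubation = 0; EF_Incubation = 8
ES_Imaging = max(EF_Equipment setup=4, EF_Incubation=8) = 8; EF_Imaging = 8+8 = 16
ES_Data extraction = 4; EF_Data extraction = 4+3 = 7
ES_Statistical analysis = 16; EF_Statistical analysis = 16+9 = 25
ES_Replicate run = max(EF_Order reagents=6, EF_Calibration=14, EF_Sample prep=9, EF_Run assay=10, EF_Data extraction=7, EF_Statistical analysis=25) = 25; EF_Replicate run = 25+7 = 32
Expected project duration μ = 32 days. Critical path: Incubation → Imaging → Statistical analysis → Replicate run.

Backward pass:
LF_Replicate run = 32; LS_Replicate run = 32−7 = 25
LF_Statistical analysis = LS_Replicate run = 25; LS_Statistical analysis = 25−9 = 16
LF_Data extraction = LS_Replicate run = 25; LS_Data extraction = 25−3 = 22
LF_Imaging = LS_Statistical analysis = 16; LS_Imaging = 16−8 = 8
LF_Incubation = LS_Imaging = 8; LS_Incubation = 8−8 = 0
LF_Run assay = LS_Replicate run = 25; LS_Run assay = 25−10 = 15
LF_Sample prep = LS_Replicate run = 25; LS_Sample prep = 25−9 = 16
LF_Calibration = LS_Replicate run = 25; LS_Calibration = 25−14 = 11
LF_Equipment setup = min(LS_Imaging=8, LS_Data extraction=22) = 8; LS_Equipment setup = 8−4 = 4
LF_Order reagents = LS_Replicate run = 25; LS_Order reagents = 25−6 = 19
Slack_Data extraction = LS_Data extraction − ES_Data extraction = 22 − 4 = 18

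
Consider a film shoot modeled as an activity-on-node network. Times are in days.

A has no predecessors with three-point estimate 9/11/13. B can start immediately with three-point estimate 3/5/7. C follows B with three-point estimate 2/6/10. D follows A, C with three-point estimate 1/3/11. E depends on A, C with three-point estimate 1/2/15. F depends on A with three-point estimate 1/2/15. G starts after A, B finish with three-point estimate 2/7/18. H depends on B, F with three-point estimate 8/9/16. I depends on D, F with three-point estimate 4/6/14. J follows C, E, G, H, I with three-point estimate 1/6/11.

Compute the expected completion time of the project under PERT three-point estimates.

te_A = (9 + 4·11 + 13)/6 = 66/6 = 11
te_B = (3 + 4·5 + 7)/6 = 30/6 = 5
te_C = (2 + 4·6 + 10)/6 = 36/6 = 6
te_D = (1 + 4·3 + 11)/6 = 24/6 = 4
te_E = (1 + 4·2 + 15)/6 = 24/6 = 4
te_F = (1 + 4·2 + 15)/6 = 24/6 = 4
te_G = (2 + 4·7 + 18)/6 = 48/6 = 8
te_H = (8 + 4·9 + 16)/6 = 60/6 = 10
te_I = (4 + 4·6 + 14)/6 = 42/6 = 7
te_J = (1 + 4·6 + 11)/6 = 36/6 = 6

Forward pass:
ES_A = 0; EF_A = 11
ES_B = 0; EF_B = 5
ES_C = 5; EF_C = 5+6 = 11
ES_D = max(EF_A=11, EF_C=11) = 11; EF_D = 11+4 = 15
ES_E = max(EF_A=11, EF_C=11) = 11; EF_E = 11+4 = 15
ES_F = 11; EF_F = 11+4 = 15
ES_G = max(EF_A=11, EF_B=5) = 11; EF_G = 11+8 = 19
ES_H = max(EF_B=5, EF_F=15) = 15; EF_H = 15+10 = 25
ES_I = max(EF_D=15, EF_F=15) = 15; EF_I = 15+7 = 22
ES_J = max(EF_C=11, EF_E=15, EF_G=19, EF_H=25, EF_I=22) = 25; EF_J = 25+6 = 31
Expected project duration μ = 31 days. Critical path: A → F → H → J.

31 days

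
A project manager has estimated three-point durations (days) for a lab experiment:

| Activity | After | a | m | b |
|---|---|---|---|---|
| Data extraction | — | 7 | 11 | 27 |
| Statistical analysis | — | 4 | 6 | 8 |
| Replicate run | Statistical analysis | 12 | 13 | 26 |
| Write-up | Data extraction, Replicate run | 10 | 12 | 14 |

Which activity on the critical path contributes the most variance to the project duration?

Replicate run

te_Data extraction = (7 + 4·11 + 27)/6 = 78/6 = 13; σ²_Data extraction = ((27−7)/6)² = 11.111
te_Statistical analysis = (4 + 4·6 + 8)/6 = 36/6 = 6; σ²_Statistical analysis = ((8−4)/6)² = 0.444
te_Replicate run = (12 + 4·13 + 26)/6 = 90/6 = 15; σ²_Replicate run = ((26−12)/6)² = 5.444
te_Write-up = (10 + 4·12 + 14)/6 = 72/6 = 12; σ²_Write-up = ((14−10)/6)² = 0.444

Forward pass:
ES_Data extraction = 0; EF_Data extraction = 13
ES_Statistical analysis = 0; EF_Statistical analysis = 6
ES_Replicate run = 6; EF_Replicate run = 6+15 = 21
ES_Write-up = max(EF_Data extraction=13, EF_Replicate run=21) = 21; EF_Write-up = 21+12 = 33
Expected project duration μ = 33 days. Critical path: Statistical analysis → Replicate run → Write-up.

Variances on critical path: σ²_Statistical analysis=0.444, σ²_Replicate run=5.444, σ²_Write-up=0.444.
Largest is σ²_Replicate run = 5.444.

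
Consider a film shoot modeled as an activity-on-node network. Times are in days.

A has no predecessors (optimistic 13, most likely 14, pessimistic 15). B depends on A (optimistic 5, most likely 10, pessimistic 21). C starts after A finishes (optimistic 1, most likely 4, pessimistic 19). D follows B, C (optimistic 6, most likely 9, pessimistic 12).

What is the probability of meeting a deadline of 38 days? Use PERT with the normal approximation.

0.918

te_A = (13 + 4·14 + 15)/6 = 84/6 = 14; σ²_A = ((15−13)/6)² = 0.111
te_B = (5 + 4·10 + 21)/6 = 66/6 = 11; σ²_B = ((21−5)/6)² = 7.111
te_C = (1 + 4·4 + 19)/6 = 36/6 = 6; σ²_C = ((19−1)/6)² = 9.000
te_D = (6 + 4·9 + 12)/6 = 54/6 = 9; σ²_D = ((12−6)/6)² = 1.000

Forward pass:
ES_A = 0; EF_A = 14
ES_B = 14; EF_B = 14+11 = 25
ES_C = 14; EF_C = 14+6 = 20
ES_D = max(EF_B=25, EF_C=20) = 25; EF_D = 25+9 = 34
Expected project duration μ = 34 days. Critical path: A → B → D.

Variance along critical path = 0.111 + 7.111 + 1.000 = 8.222; σ = √8.222 = 2.867 days.
Z = (38 − 34) / 2.867 = 1.395
P(T ≤ 38) = Φ(1.395) ≈ 0.918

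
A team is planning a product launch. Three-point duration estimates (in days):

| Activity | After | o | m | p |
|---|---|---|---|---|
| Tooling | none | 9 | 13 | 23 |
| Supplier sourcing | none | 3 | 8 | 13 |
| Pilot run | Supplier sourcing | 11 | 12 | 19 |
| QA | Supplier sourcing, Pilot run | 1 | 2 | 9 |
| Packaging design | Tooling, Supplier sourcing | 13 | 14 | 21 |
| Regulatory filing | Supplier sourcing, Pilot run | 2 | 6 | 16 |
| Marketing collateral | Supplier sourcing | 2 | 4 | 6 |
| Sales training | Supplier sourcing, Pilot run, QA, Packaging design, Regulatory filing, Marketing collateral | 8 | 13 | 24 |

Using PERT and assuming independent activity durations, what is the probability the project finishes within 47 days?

0.855

te_Tooling = (9 + 4·13 + 23)/6 = 84/6 = 14; σ²_Tooling = ((23−9)/6)² = 5.444
te_Supplier sourcing = (3 + 4·8 + 13)/6 = 48/6 = 8; σ²_Supplier sourcing = ((13−3)/6)² = 2.778
te_Pilot run = (11 + 4·12 + 19)/6 = 78/6 = 13; σ²_Pilot run = ((19−11)/6)² = 1.778
te_QA = (1 + 4·2 + 9)/6 = 18/6 = 3; σ²_QA = ((9−1)/6)² = 1.778
te_Packaging design = (13 + 4·14 + 21)/6 = 90/6 = 15; σ²_Packaging design = ((21−13)/6)² = 1.778
te_Regulatory filing = (2 + 4·6 + 16)/6 = 42/6 = 7; σ²_Regulatory filing = ((16−2)/6)² = 5.444
te_Marketing collateral = (2 + 4·4 + 6)/6 = 24/6 = 4; σ²_Marketing collateral = ((6−2)/6)² = 0.444
te_Sales training = (8 + 4·13 + 24)/6 = 84/6 = 14; σ²_Sales training = ((24−8)/6)² = 7.111

Forward pass:
ES_Tooling = 0; EF_Tooling = 14
ES_Supplier sourcing = 0; EF_Supplier sourcing = 8
ES_Pilot run = 8; EF_Pilot run = 8+13 = 21
ES_QA = max(EF_Supplier sourcing=8, EF_Pilot run=21) = 21; EF_QA = 21+3 = 24
ES_Packaging design = max(EF_Tooling=14, EF_Supplier sourcing=8) = 14; EF_Packaging design = 14+15 = 29
ES_Regulatory filing = max(EF_Supplier sourcing=8, EF_Pilot run=21) = 21; EF_Regulatory filing = 21+7 = 28
ES_Marketing collateral = 8; EF_Marketing collateral = 8+4 = 12
ES_Sales training = max(EF_Supplier sourcing=8, EF_Pilot run=21, EF_QA=24, EF_Packaging design=29, EF_Regulatory filing=28, EF_Marketing collateral=12) = 29; EF_Sales training = 29+14 = 43
Expected project duration μ = 43 days. Critical path: Tooling → Packaging design → Sales training.

Variance along critical path = 5.444 + 1.778 + 7.111 = 14.333; σ = √14.333 = 3.786 days.
Z = (47 − 43) / 3.786 = 1.057
P(T ≤ 47) = Φ(1.057) ≈ 0.855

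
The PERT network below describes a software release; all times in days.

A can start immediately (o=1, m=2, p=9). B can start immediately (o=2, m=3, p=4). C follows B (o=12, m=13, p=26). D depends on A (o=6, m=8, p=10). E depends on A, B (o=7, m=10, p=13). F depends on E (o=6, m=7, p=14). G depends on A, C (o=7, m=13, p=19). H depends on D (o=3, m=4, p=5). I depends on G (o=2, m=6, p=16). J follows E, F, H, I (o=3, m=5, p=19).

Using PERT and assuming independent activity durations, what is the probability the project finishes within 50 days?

0.856

te_A = (1 + 4·2 + 9)/6 = 18/6 = 3; σ²_A = ((9−1)/6)² = 1.778
te_B = (2 + 4·3 + 4)/6 = 18/6 = 3; σ²_B = ((4−2)/6)² = 0.111
te_C = (12 + 4·13 + 26)/6 = 90/6 = 15; σ²_C = ((26−12)/6)² = 5.444
te_D = (6 + 4·8 + 10)/6 = 48/6 = 8; σ²_D = ((10−6)/6)² = 0.444
te_E = (7 + 4·10 + 13)/6 = 60/6 = 10; σ²_E = ((13−7)/6)² = 1.000
te_F = (6 + 4·7 + 14)/6 = 48/6 = 8; σ²_F = ((14−6)/6)² = 1.778
te_G = (7 + 4·13 + 19)/6 = 78/6 = 13; σ²_G = ((19−7)/6)² = 4.000
te_H = (3 + 4·4 + 5)/6 = 24/6 = 4; σ²_H = ((5−3)/6)² = 0.111
te_I = (2 + 4·6 + 16)/6 = 42/6 = 7; σ²_I = ((16−2)/6)² = 5.444
te_J = (3 + 4·5 + 19)/6 = 42/6 = 7; σ²_J = ((19−3)/6)² = 7.111

Forward pass:
ES_A = 0; EF_A = 3
ES_B = 0; EF_B = 3
ES_C = 3; EF_C = 3+15 = 18
ES_D = 3; EF_D = 3+8 = 11
ES_E = max(EF_A=3, EF_B=3) = 3; EF_E = 3+10 = 13
ES_F = 13; EF_F = 13+8 = 21
ES_G = max(EF_A=3, EF_C=18) = 18; EF_G = 18+13 = 31
ES_H = 11; EF_H = 11+4 = 15
ES_I = 31; EF_I = 31+7 = 38
ES_J = max(EF_E=13, EF_F=21, EF_H=15, EF_I=38) = 38; EF_J = 38+7 = 45
Expected project duration μ = 45 days. Critical path: B → C → G → I → J.

Variance along critical path = 0.111 + 5.444 + 4.000 + 5.444 + 7.111 = 22.111; σ = √22.111 = 4.702 days.
Z = (50 − 45) / 4.702 = 1.063
P(T ≤ 50) = Φ(1.063) ≈ 0.856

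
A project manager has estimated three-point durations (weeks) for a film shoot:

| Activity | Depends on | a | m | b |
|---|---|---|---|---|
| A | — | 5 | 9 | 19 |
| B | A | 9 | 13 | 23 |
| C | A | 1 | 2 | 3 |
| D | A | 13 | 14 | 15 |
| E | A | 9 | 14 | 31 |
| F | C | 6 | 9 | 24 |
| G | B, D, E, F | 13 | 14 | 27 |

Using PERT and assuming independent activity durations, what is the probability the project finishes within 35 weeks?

te_A = (5 + 4·9 + 19)/6 = 60/6 = 10; σ²_A = ((19−5)/6)² = 5.444
te_B = (9 + 4·13 + 23)/6 = 84/6 = 14; σ²_B = ((23−9)/6)² = 5.444
te_C = (1 + 4·2 + 3)/6 = 12/6 = 2; σ²_C = ((3−1)/6)² = 0.111
te_D = (13 + 4·14 + 15)/6 = 84/6 = 14; σ²_D = ((15−13)/6)² = 0.111
te_E = (9 + 4·14 + 31)/6 = 96/6 = 16; σ²_E = ((31−9)/6)² = 13.444
te_F = (6 + 4·9 + 24)/6 = 66/6 = 11; σ²_F = ((24−6)/6)² = 9.000
te_G = (13 + 4·14 + 27)/6 = 96/6 = 16; σ²_G = ((27−13)/6)² = 5.444

Forward pass:
ES_A = 0; EF_A = 10
ES_B = 10; EF_B = 10+14 = 24
ES_C = 10; EF_C = 10+2 = 12
ES_D = 10; EF_D = 10+14 = 24
ES_E = 10; EF_E = 10+16 = 26
ES_F = 12; EF_F = 12+11 = 23
ES_G = max(EF_B=24, EF_D=24, EF_E=26, EF_F=23) = 26; EF_G = 26+16 = 42
Expected project duration μ = 42 weeks. Critical path: A → E → G.

Variance along critical path = 5.444 + 13.444 + 5.444 = 24.333; σ = √24.333 = 4.933 weeks.
Z = (35 − 42) / 4.933 = -1.419
P(T ≤ 35) = Φ(-1.419) ≈ 0.078

0.078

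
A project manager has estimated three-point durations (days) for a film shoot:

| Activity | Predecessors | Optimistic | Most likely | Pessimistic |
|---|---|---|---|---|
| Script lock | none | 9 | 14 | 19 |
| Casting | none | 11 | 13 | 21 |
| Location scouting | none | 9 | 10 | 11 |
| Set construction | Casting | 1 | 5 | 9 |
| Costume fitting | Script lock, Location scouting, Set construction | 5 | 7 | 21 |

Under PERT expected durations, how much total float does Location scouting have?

te_Script lock = (9 + 4·14 + 19)/6 = 84/6 = 14
te_Casting = (11 + 4·13 + 21)/6 = 84/6 = 14
te_Location scouting = (9 + 4·10 + 11)/6 = 60/6 = 10
te_Set construction = (1 + 4·5 + 9)/6 = 30/6 = 5
te_Costume fitting = (5 + 4·7 + 21)/6 = 54/6 = 9

Forward pass:
ES_Script lock = 0; EF_Script lock = 14
ES_Casting = 0; EF_Casting = 14
ES_Location scouting = 0; EF_Location scouting = 10
ES_Set construction = 14; EF_Set construction = 14+5 = 19
ES_Costume fitting = max(EF_Script lock=14, EF_Location scouting=10, EF_Set construction=19) = 19; EF_Costume fitting = 19+9 = 28
Expected project duration μ = 28 days. Critical path: Casting → Set construction → Costume fitting.

Backward pass:
LF_Costume fitting = 28; LS_Costume fitting = 28−9 = 19
LF_Set construction = LS_Costume fitting = 19; LS_Set construction = 19−5 = 14
LF_Location scouting = LS_Costume fitting = 19; LS_Location scouting = 19−10 = 9
LF_Casting = LS_Set construction = 14; LS_Casting = 14−14 = 0
LF_Script lock = LS_Costume fitting = 19; LS_Script lock = 19−14 = 5
Slack_Location scouting = LS_Location scouting − ES_Location scouting = 9 − 0 = 9

9 days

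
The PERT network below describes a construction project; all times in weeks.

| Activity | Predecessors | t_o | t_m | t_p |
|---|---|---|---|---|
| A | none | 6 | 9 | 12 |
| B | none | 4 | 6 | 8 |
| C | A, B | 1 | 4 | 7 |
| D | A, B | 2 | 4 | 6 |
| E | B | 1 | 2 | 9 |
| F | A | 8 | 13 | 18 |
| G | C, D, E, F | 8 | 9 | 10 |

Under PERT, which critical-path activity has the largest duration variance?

te_A = (6 + 4·9 + 12)/6 = 54/6 = 9; σ²_A = ((12−6)/6)² = 1.000
te_B = (4 + 4·6 + 8)/6 = 36/6 = 6; σ²_B = ((8−4)/6)² = 0.444
te_C = (1 + 4·4 + 7)/6 = 24/6 = 4; σ²_C = ((7−1)/6)² = 1.000
te_D = (2 + 4·4 + 6)/6 = 24/6 = 4; σ²_D = ((6−2)/6)² = 0.444
te_E = (1 + 4·2 + 9)/6 = 18/6 = 3; σ²_E = ((9−1)/6)² = 1.778
te_F = (8 + 4·13 + 18)/6 = 78/6 = 13; σ²_F = ((18−8)/6)² = 2.778
te_G = (8 + 4·9 + 10)/6 = 54/6 = 9; σ²_G = ((10−8)/6)² = 0.111

Forward pass:
ES_A = 0; EF_A = 9
ES_B = 0; EF_B = 6
ES_C = max(EF_A=9, EF_B=6) = 9; EF_C = 9+4 = 13
ES_D = max(EF_A=9, EF_B=6) = 9; EF_D = 9+4 = 13
ES_E = 6; EF_E = 6+3 = 9
ES_F = 9; EF_F = 9+13 = 22
ES_G = max(EF_C=13, EF_D=13, EF_E=9, EF_F=22) = 22; EF_G = 22+9 = 31
Expected project duration μ = 31 weeks. Critical path: A → F → G.

Variances on critical path: σ²_A=1.000, σ²_F=2.778, σ²_G=0.111.
Largest is σ²_F = 2.778.

F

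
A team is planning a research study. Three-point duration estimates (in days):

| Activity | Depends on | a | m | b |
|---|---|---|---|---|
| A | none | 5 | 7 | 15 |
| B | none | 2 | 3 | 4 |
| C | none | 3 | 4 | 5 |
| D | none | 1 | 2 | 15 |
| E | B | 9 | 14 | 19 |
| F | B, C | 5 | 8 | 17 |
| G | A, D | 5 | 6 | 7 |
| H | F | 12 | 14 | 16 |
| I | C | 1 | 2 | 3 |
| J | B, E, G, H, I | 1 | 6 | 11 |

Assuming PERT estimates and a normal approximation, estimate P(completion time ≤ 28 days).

0.032

te_A = (5 + 4·7 + 15)/6 = 48/6 = 8; σ²_A = ((15−5)/6)² = 2.778
te_B = (2 + 4·3 + 4)/6 = 18/6 = 3; σ²_B = ((4−2)/6)² = 0.111
te_C = (3 + 4·4 + 5)/6 = 24/6 = 4; σ²_C = ((5−3)/6)² = 0.111
te_D = (1 + 4·2 + 15)/6 = 24/6 = 4; σ²_D = ((15−1)/6)² = 5.444
te_E = (9 + 4·14 + 19)/6 = 84/6 = 14; σ²_E = ((19−9)/6)² = 2.778
te_F = (5 + 4·8 + 17)/6 = 54/6 = 9; σ²_F = ((17−5)/6)² = 4.000
te_G = (5 + 4·6 + 7)/6 = 36/6 = 6; σ²_G = ((7−5)/6)² = 0.111
te_H = (12 + 4·14 + 16)/6 = 84/6 = 14; σ²_H = ((16−12)/6)² = 0.444
te_I = (1 + 4·2 + 3)/6 = 12/6 = 2; σ²_I = ((3−1)/6)² = 0.111
te_J = (1 + 4·6 + 11)/6 = 36/6 = 6; σ²_J = ((11−1)/6)² = 2.778

Forward pass:
ES_A = 0; EF_A = 8
ES_B = 0; EF_B = 3
ES_C = 0; EF_C = 4
ES_D = 0; EF_D = 4
ES_E = 3; EF_E = 3+14 = 17
ES_F = max(EF_B=3, EF_C=4) = 4; EF_F = 4+9 = 13
ES_G = max(EF_A=8, EF_D=4) = 8; EF_G = 8+6 = 14
ES_H = 13; EF_H = 13+14 = 27
ES_I = 4; EF_I = 4+2 = 6
ES_J = max(EF_B=3, EF_E=17, EF_G=14, EF_H=27, EF_I=6) = 27; EF_J = 27+6 = 33
Expected project duration μ = 33 days. Critical path: C → F → H → J.

Variance along critical path = 0.111 + 4.000 + 0.444 + 2.778 = 7.333; σ = √7.333 = 2.708 days.
Z = (28 − 33) / 2.708 = -1.846
P(T ≤ 28) = Φ(-1.846) ≈ 0.032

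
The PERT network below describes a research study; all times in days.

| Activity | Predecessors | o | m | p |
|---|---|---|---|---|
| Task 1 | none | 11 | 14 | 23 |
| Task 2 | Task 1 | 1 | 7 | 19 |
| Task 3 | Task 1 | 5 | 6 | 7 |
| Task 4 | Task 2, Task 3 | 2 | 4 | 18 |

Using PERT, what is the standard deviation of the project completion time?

4.48 days

te_Task 1 = (11 + 4·14 + 23)/6 = 90/6 = 15; σ²_Task 1 = ((23−11)/6)² = 4.000
te_Task 2 = (1 + 4·7 + 19)/6 = 48/6 = 8; σ²_Task 2 = ((19−1)/6)² = 9.000
te_Task 3 = (5 + 4·6 + 7)/6 = 36/6 = 6; σ²_Task 3 = ((7−5)/6)² = 0.111
te_Task 4 = (2 + 4·4 + 18)/6 = 36/6 = 6; σ²_Task 4 = ((18−2)/6)² = 7.111

Forward pass:
ES_Task 1 = 0; EF_Task 1 = 15
ES_Task 2 = 15; EF_Task 2 = 15+8 = 23
ES_Task 3 = 15; EF_Task 3 = 15+6 = 21
ES_Task 4 = max(EF_Task 2=23, EF_Task 3=21) = 23; EF_Task 4 = 23+6 = 29
Expected project duration μ = 29 days. Critical path: Task 1 → Task 2 → Task 4.

Variance along critical path = 4.000 + 9.000 + 7.111 = 20.111
σ = √20.111 = 4.485 days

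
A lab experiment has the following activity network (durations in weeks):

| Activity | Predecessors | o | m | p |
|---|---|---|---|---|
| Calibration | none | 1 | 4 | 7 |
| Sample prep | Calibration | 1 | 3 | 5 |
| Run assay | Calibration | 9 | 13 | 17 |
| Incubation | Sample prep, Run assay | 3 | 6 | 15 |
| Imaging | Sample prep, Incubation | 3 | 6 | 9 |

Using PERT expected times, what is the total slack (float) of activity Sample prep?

te_Calibration = (1 + 4·4 + 7)/6 = 24/6 = 4
te_Sample prep = (1 + 4·3 + 5)/6 = 18/6 = 3
te_Run assay = (9 + 4·13 + 17)/6 = 78/6 = 13
te_Incubation = (3 + 4·6 + 15)/6 = 42/6 = 7
te_Imaging = (3 + 4·6 + 9)/6 = 36/6 = 6

Forward pass:
ES_Calibration = 0; EF_Calibration = 4
ES_Sample prep = 4; EF_Sample prep = 4+3 = 7
ES_Run assay = 4; EF_Run assay = 4+13 = 17
ES_Incubation = max(EF_Sample prep=7, EF_Run assay=17) = 17; EF_Incubation = 17+7 = 24
ES_Imaging = max(EF_Sample prep=7, EF_Incubation=24) = 24; EF_Imaging = 24+6 = 30
Expected project duration μ = 30 weeks. Critical path: Calibration → Run assay → Incubation → Imaging.

Backward pass:
LF_Imaging = 30; LS_Imaging = 30−6 = 24
LF_Incubation = LS_Imaging = 24; LS_Incubation = 24−7 = 17
LF_Run assay = LS_Incubation = 17; LS_Run assay = 17−13 = 4
LF_Sample prep = min(LS_Incubation=17, LS_Imaging=24) = 17; LS_Sample prep = 17−3 = 14
LF_Calibration = min(LS_Sample prep=14, LS_Run assay=4) = 4; LS_Calibration = 4−4 = 0
Slack_Sample prep = LS_Sample prep − ES_Sample prep = 14 − 4 = 10

10 weeks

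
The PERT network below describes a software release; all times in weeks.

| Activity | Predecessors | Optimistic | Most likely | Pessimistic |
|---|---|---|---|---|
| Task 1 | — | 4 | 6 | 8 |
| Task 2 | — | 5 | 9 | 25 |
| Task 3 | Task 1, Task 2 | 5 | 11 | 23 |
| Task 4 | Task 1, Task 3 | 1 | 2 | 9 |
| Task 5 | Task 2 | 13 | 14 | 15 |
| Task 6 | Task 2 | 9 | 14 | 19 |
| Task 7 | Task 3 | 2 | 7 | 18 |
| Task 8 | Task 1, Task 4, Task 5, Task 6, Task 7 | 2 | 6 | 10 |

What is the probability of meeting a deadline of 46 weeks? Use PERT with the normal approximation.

te_Task 1 = (4 + 4·6 + 8)/6 = 36/6 = 6; σ²_Task 1 = ((8−4)/6)² = 0.444
te_Task 2 = (5 + 4·9 + 25)/6 = 66/6 = 11; σ²_Task 2 = ((25−5)/6)² = 11.111
te_Task 3 = (5 + 4·11 + 23)/6 = 72/6 = 12; σ²_Task 3 = ((23−5)/6)² = 9.000
te_Task 4 = (1 + 4·2 + 9)/6 = 18/6 = 3; σ²_Task 4 = ((9−1)/6)² = 1.778
te_Task 5 = (13 + 4·14 + 15)/6 = 84/6 = 14; σ²_Task 5 = ((15−13)/6)² = 0.111
te_Task 6 = (9 + 4·14 + 19)/6 = 84/6 = 14; σ²_Task 6 = ((19−9)/6)² = 2.778
te_Task 7 = (2 + 4·7 + 18)/6 = 48/6 = 8; σ²_Task 7 = ((18−2)/6)² = 7.111
te_Task 8 = (2 + 4·6 + 10)/6 = 36/6 = 6; σ²_Task 8 = ((10−2)/6)² = 1.778

Forward pass:
ES_Task 1 = 0; EF_Task 1 = 6
ES_Task 2 = 0; EF_Task 2 = 11
ES_Task 3 = max(EF_Task 1=6, EF_Task 2=11) = 11; EF_Task 3 = 11+12 = 23
ES_Task 4 = max(EF_Task 1=6, EF_Task 3=23) = 23; EF_Task 4 = 23+3 = 26
ES_Task 5 = 11; EF_Task 5 = 11+14 = 25
ES_Task 6 = 11; EF_Task 6 = 11+14 = 25
ES_Task 7 = 23; EF_Task 7 = 23+8 = 31
ES_Task 8 = max(EF_Task 1=6, EF_Task 4=26, EF_Task 5=25, EF_Task 6=25, EF_Task 7=31) = 31; EF_Task 8 = 31+6 = 37
Expected project duration μ = 37 weeks. Critical path: Task 2 → Task 3 → Task 7 → Task 8.

Variance along critical path = 11.111 + 9.000 + 7.111 + 1.778 = 29.000; σ = √29.000 = 5.385 weeks.
Z = (46 − 37) / 5.385 = 1.671
P(T ≤ 46) = Φ(1.671) ≈ 0.953

0.953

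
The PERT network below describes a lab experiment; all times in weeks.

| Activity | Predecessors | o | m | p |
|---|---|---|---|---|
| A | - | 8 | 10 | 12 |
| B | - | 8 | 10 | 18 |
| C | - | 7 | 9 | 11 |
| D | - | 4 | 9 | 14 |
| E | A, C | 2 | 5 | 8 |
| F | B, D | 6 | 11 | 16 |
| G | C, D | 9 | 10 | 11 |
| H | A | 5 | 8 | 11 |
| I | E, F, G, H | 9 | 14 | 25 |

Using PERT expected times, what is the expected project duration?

te_A = (8 + 4·10 + 12)/6 = 60/6 = 10
te_B = (8 + 4·10 + 18)/6 = 66/6 = 11
te_C = (7 + 4·9 + 11)/6 = 54/6 = 9
te_D = (4 + 4·9 + 14)/6 = 54/6 = 9
te_E = (2 + 4·5 + 8)/6 = 30/6 = 5
te_F = (6 + 4·11 + 16)/6 = 66/6 = 11
te_G = (9 + 4·10 + 11)/6 = 60/6 = 10
te_H = (5 + 4·8 + 11)/6 = 48/6 = 8
te_I = (9 + 4·14 + 25)/6 = 90/6 = 15

Forward pass:
ES_A = 0; EF_A = 10
ES_B = 0; EF_B = 11
ES_C = 0; EF_C = 9
ES_D = 0; EF_D = 9
ES_E = max(EF_A=10, EF_C=9) = 10; EF_E = 10+5 = 15
ES_F = max(EF_B=11, EF_D=9) = 11; EF_F = 11+11 = 22
ES_G = max(EF_C=9, EF_D=9) = 9; EF_G = 9+10 = 19
ES_H = 10; EF_H = 10+8 = 18
ES_I = max(EF_E=15, EF_F=22, EF_G=19, EF_H=18) = 22; EF_I = 22+15 = 37
Expected project duration μ = 37 weeks. Critical path: B → F → I.

37 weeks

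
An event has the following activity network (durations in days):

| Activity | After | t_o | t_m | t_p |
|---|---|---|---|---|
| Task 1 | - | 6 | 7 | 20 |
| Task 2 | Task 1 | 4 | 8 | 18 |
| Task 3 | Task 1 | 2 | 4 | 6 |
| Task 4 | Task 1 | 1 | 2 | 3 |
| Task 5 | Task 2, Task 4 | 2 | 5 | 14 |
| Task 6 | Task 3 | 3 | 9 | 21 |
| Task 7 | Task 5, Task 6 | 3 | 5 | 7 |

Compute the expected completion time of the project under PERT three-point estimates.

29 days

te_Task 1 = (6 + 4·7 + 20)/6 = 54/6 = 9
te_Task 2 = (4 + 4·8 + 18)/6 = 54/6 = 9
te_Task 3 = (2 + 4·4 + 6)/6 = 24/6 = 4
te_Task 4 = (1 + 4·2 + 3)/6 = 12/6 = 2
te_Task 5 = (2 + 4·5 + 14)/6 = 36/6 = 6
te_Task 6 = (3 + 4·9 + 21)/6 = 60/6 = 10
te_Task 7 = (3 + 4·5 + 7)/6 = 30/6 = 5

Forward pass:
ES_Task 1 = 0; EF_Task 1 = 9
ES_Task 2 = 9; EF_Task 2 = 9+9 = 18
ES_Task 3 = 9; EF_Task 3 = 9+4 = 13
ES_Task 4 = 9; EF_Task 4 = 9+2 = 11
ES_Task 5 = max(EF_Task 2=18, EF_Task 4=11) = 18; EF_Task 5 = 18+6 = 24
ES_Task 6 = 13; EF_Task 6 = 13+10 = 23
ES_Task 7 = max(EF_Task 5=24, EF_Task 6=23) = 24; EF_Task 7 = 24+5 = 29
Expected project duration μ = 29 days. Critical path: Task 1 → Task 2 → Task 5 → Task 7.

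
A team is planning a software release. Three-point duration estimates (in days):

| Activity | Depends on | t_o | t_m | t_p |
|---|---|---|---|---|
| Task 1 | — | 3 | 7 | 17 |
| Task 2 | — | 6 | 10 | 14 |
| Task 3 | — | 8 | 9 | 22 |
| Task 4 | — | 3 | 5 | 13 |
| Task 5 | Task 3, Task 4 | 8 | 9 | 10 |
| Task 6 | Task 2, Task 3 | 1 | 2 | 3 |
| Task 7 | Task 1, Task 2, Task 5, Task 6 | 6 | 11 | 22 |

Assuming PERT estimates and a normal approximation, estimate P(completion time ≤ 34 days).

te_Task 1 = (3 + 4·7 + 17)/6 = 48/6 = 8; σ²_Task 1 = ((17−3)/6)² = 5.444
te_Task 2 = (6 + 4·10 + 14)/6 = 60/6 = 10; σ²_Task 2 = ((14−6)/6)² = 1.778
te_Task 3 = (8 + 4·9 + 22)/6 = 66/6 = 11; σ²_Task 3 = ((22−8)/6)² = 5.444
te_Task 4 = (3 + 4·5 + 13)/6 = 36/6 = 6; σ²_Task 4 = ((13−3)/6)² = 2.778
te_Task 5 = (8 + 4·9 + 10)/6 = 54/6 = 9; σ²_Task 5 = ((10−8)/6)² = 0.111
te_Task 6 = (1 + 4·2 + 3)/6 = 12/6 = 2; σ²_Task 6 = ((3−1)/6)² = 0.111
te_Task 7 = (6 + 4·11 + 22)/6 = 72/6 = 12; σ²_Task 7 = ((22−6)/6)² = 7.111

Forward pass:
ES_Task 1 = 0; EF_Task 1 = 8
ES_Task 2 = 0; EF_Task 2 = 10
ES_Task 3 = 0; EF_Task 3 = 11
ES_Task 4 = 0; EF_Task 4 = 6
ES_Task 5 = max(EF_Task 3=11, EF_Task 4=6) = 11; EF_Task 5 = 11+9 = 20
ES_Task 6 = max(EF_Task 2=10, EF_Task 3=11) = 11; EF_Task 6 = 11+2 = 13
ES_Task 7 = max(EF_Task 1=8, EF_Task 2=10, EF_Task 5=20, EF_Task 6=13) = 20; EF_Task 7 = 20+12 = 32
Expected project duration μ = 32 days. Critical path: Task 3 → Task 5 → Task 7.

Variance along critical path = 5.444 + 0.111 + 7.111 = 12.667; σ = √12.667 = 3.559 days.
Z = (34 − 32) / 3.559 = 0.562
P(T ≤ 34) = Φ(0.562) ≈ 0.713

0.713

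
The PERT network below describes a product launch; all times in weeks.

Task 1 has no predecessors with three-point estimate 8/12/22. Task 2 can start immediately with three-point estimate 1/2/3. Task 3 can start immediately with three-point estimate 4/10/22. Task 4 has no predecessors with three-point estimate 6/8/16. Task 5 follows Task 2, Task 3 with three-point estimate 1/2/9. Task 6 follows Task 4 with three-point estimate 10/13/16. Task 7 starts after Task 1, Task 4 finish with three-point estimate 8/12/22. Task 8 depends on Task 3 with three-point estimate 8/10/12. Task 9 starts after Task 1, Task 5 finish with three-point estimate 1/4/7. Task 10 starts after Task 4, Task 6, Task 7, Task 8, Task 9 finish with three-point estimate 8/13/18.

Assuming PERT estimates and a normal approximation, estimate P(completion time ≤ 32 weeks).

te_Task 1 = (8 + 4·12 + 22)/6 = 78/6 = 13; σ²_Task 1 = ((22−8)/6)² = 5.444
te_Task 2 = (1 + 4·2 + 3)/6 = 12/6 = 2; σ²_Task 2 = ((3−1)/6)² = 0.111
te_Task 3 = (4 + 4·10 + 22)/6 = 66/6 = 11; σ²_Task 3 = ((22−4)/6)² = 9.000
te_Task 4 = (6 + 4·8 + 16)/6 = 54/6 = 9; σ²_Task 4 = ((16−6)/6)² = 2.778
te_Task 5 = (1 + 4·2 + 9)/6 = 18/6 = 3; σ²_Task 5 = ((9−1)/6)² = 1.778
te_Task 6 = (10 + 4·13 + 16)/6 = 78/6 = 13; σ²_Task 6 = ((16−10)/6)² = 1.000
te_Task 7 = (8 + 4·12 + 22)/6 = 78/6 = 13; σ²_Task 7 = ((22−8)/6)² = 5.444
te_Task 8 = (8 + 4·10 + 12)/6 = 60/6 = 10; σ²_Task 8 = ((12−8)/6)² = 0.444
te_Task 9 = (1 + 4·4 + 7)/6 = 24/6 = 4; σ²_Task 9 = ((7−1)/6)² = 1.000
te_Task 10 = (8 + 4·13 + 18)/6 = 78/6 = 13; σ²_Task 10 = ((18−8)/6)² = 2.778

Forward pass:
ES_Task 1 = 0; EF_Task 1 = 13
ES_Task 2 = 0; EF_Task 2 = 2
ES_Task 3 = 0; EF_Task 3 = 11
ES_Task 4 = 0; EF_Task 4 = 9
ES_Task 5 = max(EF_Task 2=2, EF_Task 3=11) = 11; EF_Task 5 = 11+3 = 14
ES_Task 6 = 9; EF_Task 6 = 9+13 = 22
ES_Task 7 = max(EF_Task 1=13, EF_Task 4=9) = 13; EF_Task 7 = 13+13 = 26
ES_Task 8 = 11; EF_Task 8 = 11+10 = 21
ES_Task 9 = max(EF_Task 1=13, EF_Task 5=14) = 14; EF_Task 9 = 14+4 = 18
ES_Task 10 = max(EF_Task 4=9, EF_Task 6=22, EF_Task 7=26, EF_Task 8=21, EF_Task 9=18) = 26; EF_Task 10 = 26+13 = 39
Expected project duration μ = 39 weeks. Critical path: Task 1 → Task 7 → Task 10.

Variance along critical path = 5.444 + 5.444 + 2.778 = 13.667; σ = √13.667 = 3.697 weeks.
Z = (32 − 39) / 3.697 = -1.894
P(T ≤ 32) = Φ(-1.894) ≈ 0.029

0.029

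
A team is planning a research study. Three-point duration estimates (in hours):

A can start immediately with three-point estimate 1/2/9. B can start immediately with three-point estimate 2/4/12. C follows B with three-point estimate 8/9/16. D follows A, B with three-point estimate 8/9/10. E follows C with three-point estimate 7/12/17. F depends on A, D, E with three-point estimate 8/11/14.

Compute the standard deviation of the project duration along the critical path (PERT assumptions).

2.89 hours

te_A = (1 + 4·2 + 9)/6 = 18/6 = 3; σ²_A = ((9−1)/6)² = 1.778
te_B = (2 + 4·4 + 12)/6 = 30/6 = 5; σ²_B = ((12−2)/6)² = 2.778
te_C = (8 + 4·9 + 16)/6 = 60/6 = 10; σ²_C = ((16−8)/6)² = 1.778
te_D = (8 + 4·9 + 10)/6 = 54/6 = 9; σ²_D = ((10−8)/6)² = 0.111
te_E = (7 + 4·12 + 17)/6 = 72/6 = 12; σ²_E = ((17−7)/6)² = 2.778
te_F = (8 + 4·11 + 14)/6 = 66/6 = 11; σ²_F = ((14−8)/6)² = 1.000

Forward pass:
ES_A = 0; EF_A = 3
ES_B = 0; EF_B = 5
ES_C = 5; EF_C = 5+10 = 15
ES_D = max(EF_A=3, EF_B=5) = 5; EF_D = 5+9 = 14
ES_E = 15; EF_E = 15+12 = 27
ES_F = max(EF_A=3, EF_D=14, EF_E=27) = 27; EF_F = 27+11 = 38
Expected project duration μ = 38 hours. Critical path: B → C → E → F.

Variance along critical path = 2.778 + 1.778 + 2.778 + 1.000 = 8.333
σ = √8.333 = 2.887 hours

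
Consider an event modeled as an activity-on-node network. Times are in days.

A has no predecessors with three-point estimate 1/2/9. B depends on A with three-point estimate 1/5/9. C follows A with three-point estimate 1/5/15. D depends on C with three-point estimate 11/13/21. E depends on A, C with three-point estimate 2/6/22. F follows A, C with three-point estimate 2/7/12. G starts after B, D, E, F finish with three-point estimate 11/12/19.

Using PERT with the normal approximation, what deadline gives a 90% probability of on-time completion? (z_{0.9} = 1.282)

40.4 days

te_A = (1 + 4·2 + 9)/6 = 18/6 = 3; σ²_A = ((9−1)/6)² = 1.778
te_B = (1 + 4·5 + 9)/6 = 30/6 = 5; σ²_B = ((9−1)/6)² = 1.778
te_C = (1 + 4·5 + 15)/6 = 36/6 = 6; σ²_C = ((15−1)/6)² = 5.444
te_D = (11 + 4·13 + 21)/6 = 84/6 = 14; σ²_D = ((21−11)/6)² = 2.778
te_E = (2 + 4·6 + 22)/6 = 48/6 = 8; σ²_E = ((22−2)/6)² = 11.111
te_F = (2 + 4·7 + 12)/6 = 42/6 = 7; σ²_F = ((12−2)/6)² = 2.778
te_G = (11 + 4·12 + 19)/6 = 78/6 = 13; σ²_G = ((19−11)/6)² = 1.778

Forward pass:
ES_A = 0; EF_A = 3
ES_B = 3; EF_B = 3+5 = 8
ES_C = 3; EF_C = 3+6 = 9
ES_D = 9; EF_D = 9+14 = 23
ES_E = max(EF_A=3, EF_C=9) = 9; EF_E = 9+8 = 17
ES_F = max(EF_A=3, EF_C=9) = 9; EF_F = 9+7 = 16
ES_G = max(EF_B=8, EF_D=23, EF_E=17, EF_F=16) = 23; EF_G = 23+13 = 36
Expected project duration μ = 36 days. Critical path: A → C → D → G.

Variance along critical path = 1.778 + 5.444 + 2.778 + 1.778 = 11.778; σ = 3.432 days.
D = μ + z·σ = 36 + 1.282·3.432 = 40.4 days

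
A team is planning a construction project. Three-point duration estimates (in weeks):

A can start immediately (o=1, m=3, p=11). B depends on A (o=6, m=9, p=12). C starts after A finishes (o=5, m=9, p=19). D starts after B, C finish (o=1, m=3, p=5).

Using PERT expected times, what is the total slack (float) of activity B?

te_A = (1 + 4·3 + 11)/6 = 24/6 = 4
te_B = (6 + 4·9 + 12)/6 = 54/6 = 9
te_C = (5 + 4·9 + 19)/6 = 60/6 = 10
te_D = (1 + 4·3 + 5)/6 = 18/6 = 3

Forward pass:
ES_A = 0; EF_A = 4
ES_B = 4; EF_B = 4+9 = 13
ES_C = 4; EF_C = 4+10 = 14
ES_D = max(EF_B=13, EF_C=14) = 14; EF_D = 14+3 = 17
Expected project duration μ = 17 weeks. Critical path: A → C → D.

Backward pass:
LF_D = 17; LS_D = 17−3 = 14
LF_C = LS_D = 14; LS_C = 14−10 = 4
LF_B = LS_D = 14; LS_B = 14−9 = 5
LF_A = min(LS_B=5, LS_C=4) = 4; LS_A = 4−4 = 0
Slack_B = LS_B − ES_B = 5 − 4 = 1

1 weeks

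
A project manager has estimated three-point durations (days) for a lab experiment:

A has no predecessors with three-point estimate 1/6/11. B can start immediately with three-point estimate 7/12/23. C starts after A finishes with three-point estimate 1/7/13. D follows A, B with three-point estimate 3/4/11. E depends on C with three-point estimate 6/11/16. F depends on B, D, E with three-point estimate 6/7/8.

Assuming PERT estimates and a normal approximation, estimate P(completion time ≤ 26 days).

te_A = (1 + 4·6 + 11)/6 = 36/6 = 6; σ²_A = ((11−1)/6)² = 2.778
te_B = (7 + 4·12 + 23)/6 = 78/6 = 13; σ²_B = ((23−7)/6)² = 7.111
te_C = (1 + 4·7 + 13)/6 = 42/6 = 7; σ²_C = ((13−1)/6)² = 4.000
te_D = (3 + 4·4 + 11)/6 = 30/6 = 5; σ²_D = ((11−3)/6)² = 1.778
te_E = (6 + 4·11 + 16)/6 = 66/6 = 11; σ²_E = ((16−6)/6)² = 2.778
te_F = (6 + 4·7 + 8)/6 = 42/6 = 7; σ²_F = ((8−6)/6)² = 0.111

Forward pass:
ES_A = 0; EF_A = 6
ES_B = 0; EF_B = 13
ES_C = 6; EF_C = 6+7 = 13
ES_D = max(EF_A=6, EF_B=13) = 13; EF_D = 13+5 = 18
ES_E = 13; EF_E = 13+11 = 24
ES_F = max(EF_B=13, EF_D=18, EF_E=24) = 24; EF_F = 24+7 = 31
Expected project duration μ = 31 days. Critical path: A → C → E → F.

Variance along critical path = 2.778 + 4.000 + 2.778 + 0.111 = 9.667; σ = √9.667 = 3.109 days.
Z = (26 − 31) / 3.109 = -1.608
P(T ≤ 26) = Φ(-1.608) ≈ 0.054

0.054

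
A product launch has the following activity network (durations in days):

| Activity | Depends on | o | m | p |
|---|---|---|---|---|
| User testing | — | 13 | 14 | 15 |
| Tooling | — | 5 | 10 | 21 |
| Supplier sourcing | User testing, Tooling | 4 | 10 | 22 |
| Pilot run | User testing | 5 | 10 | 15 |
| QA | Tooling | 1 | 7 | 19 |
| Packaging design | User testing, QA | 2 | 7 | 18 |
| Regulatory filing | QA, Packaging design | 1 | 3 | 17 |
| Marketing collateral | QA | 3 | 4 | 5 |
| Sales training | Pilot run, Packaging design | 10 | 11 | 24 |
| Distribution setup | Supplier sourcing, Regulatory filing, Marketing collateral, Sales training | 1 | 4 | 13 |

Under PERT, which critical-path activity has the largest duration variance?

te_User testing = (13 + 4·14 + 15)/6 = 84/6 = 14; σ²_User testing = ((15−13)/6)² = 0.111
te_Tooling = (5 + 4·10 + 21)/6 = 66/6 = 11; σ²_Tooling = ((21−5)/6)² = 7.111
te_Supplier sourcing = (4 + 4·10 + 22)/6 = 66/6 = 11; σ²_Supplier sourcing = ((22−4)/6)² = 9.000
te_Pilot run = (5 + 4·10 + 15)/6 = 60/6 = 10; σ²_Pilot run = ((15−5)/6)² = 2.778
te_QA = (1 + 4·7 + 19)/6 = 48/6 = 8; σ²_QA = ((19−1)/6)² = 9.000
te_Packaging design = (2 + 4·7 + 18)/6 = 48/6 = 8; σ²_Packaging design = ((18−2)/6)² = 7.111
te_Regulatory filing = (1 + 4·3 + 17)/6 = 30/6 = 5; σ²_Regulatory filing = ((17−1)/6)² = 7.111
te_Marketing collateral = (3 + 4·4 + 5)/6 = 24/6 = 4; σ²_Marketing collateral = ((5−3)/6)² = 0.111
te_Sales training = (10 + 4·11 + 24)/6 = 78/6 = 13; σ²_Sales training = ((24−10)/6)² = 5.444
te_Distribution setup = (1 + 4·4 + 13)/6 = 30/6 = 5; σ²_Distribution setup = ((13−1)/6)² = 4.000

Forward pass:
ES_User testing = 0; EF_User testing = 14
ES_Tooling = 0; EF_Tooling = 11
ES_Supplier sourcing = max(EF_User testing=14, EF_Tooling=11) = 14; EF_Supplier sourcing = 14+11 = 25
ES_Pilot run = 14; EF_Pilot run = 14+10 = 24
ES_QA = 11; EF_QA = 11+8 = 19
ES_Packaging design = max(EF_User testing=14, EF_QA=19) = 19; EF_Packaging design = 19+8 = 27
ES_Regulatory filing = max(EF_QA=19, EF_Packaging design=27) = 27; EF_Regulatory filing = 27+5 = 32
ES_Marketing collateral = 19; EF_Marketing collateral = 19+4 = 23
ES_Sales training = max(EF_Pilot run=24, EF_Packaging design=27) = 27; EF_Sales training = 27+13 = 40
ES_Distribution setup = max(EF_Supplier sourcing=25, EF_Regulatory filing=32, EF_Marketing collateral=23, EF_Sales training=40) = 40; EF_Distribution setup = 40+5 = 45
Expected project duration μ = 45 days. Critical path: Tooling → QA → Packaging design → Sales training → Distribution setup.

Variances on critical path: σ²_Tooling=7.111, σ²_QA=9.000, σ²_Packaging design=7.111, σ²_Sales training=5.444, σ²_Distribution setup=4.000.
Largest is σ²_QA = 9.000.

QA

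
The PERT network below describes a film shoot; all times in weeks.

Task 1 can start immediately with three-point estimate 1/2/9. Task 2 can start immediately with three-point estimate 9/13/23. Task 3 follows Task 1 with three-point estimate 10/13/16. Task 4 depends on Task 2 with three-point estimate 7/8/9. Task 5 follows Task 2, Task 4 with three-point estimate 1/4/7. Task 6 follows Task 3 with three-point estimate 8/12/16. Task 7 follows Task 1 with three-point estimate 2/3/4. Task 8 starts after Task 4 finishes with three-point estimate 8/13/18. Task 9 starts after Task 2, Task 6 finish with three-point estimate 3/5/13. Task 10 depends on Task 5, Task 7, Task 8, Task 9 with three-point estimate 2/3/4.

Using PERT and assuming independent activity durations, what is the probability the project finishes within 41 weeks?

te_Task 1 = (1 + 4·2 + 9)/6 = 18/6 = 3; σ²_Task 1 = ((9−1)/6)² = 1.778
te_Task 2 = (9 + 4·13 + 23)/6 = 84/6 = 14; σ²_Task 2 = ((23−9)/6)² = 5.444
te_Task 3 = (10 + 4·13 + 16)/6 = 78/6 = 13; σ²_Task 3 = ((16−10)/6)² = 1.000
te_Task 4 = (7 + 4·8 + 9)/6 = 48/6 = 8; σ²_Task 4 = ((9−7)/6)² = 0.111
te_Task 5 = (1 + 4·4 + 7)/6 = 24/6 = 4; σ²_Task 5 = ((7−1)/6)² = 1.000
te_Task 6 = (8 + 4·12 + 16)/6 = 72/6 = 12; σ²_Task 6 = ((16−8)/6)² = 1.778
te_Task 7 = (2 + 4·3 + 4)/6 = 18/6 = 3; σ²_Task 7 = ((4−2)/6)² = 0.111
te_Task 8 = (8 + 4·13 + 18)/6 = 78/6 = 13; σ²_Task 8 = ((18−8)/6)² = 2.778
te_Task 9 = (3 + 4·5 + 13)/6 = 36/6 = 6; σ²_Task 9 = ((13−3)/6)² = 2.778
te_Task 10 = (2 + 4·3 + 4)/6 = 18/6 = 3; σ²_Task 10 = ((4−2)/6)² = 0.111

Forward pass:
ES_Task 1 = 0; EF_Task 1 = 3
ES_Task 2 = 0; EF_Task 2 = 14
ES_Task 3 = 3; EF_Task 3 = 3+13 = 16
ES_Task 4 = 14; EF_Task 4 = 14+8 = 22
ES_Task 5 = max(EF_Task 2=14, EF_Task 4=22) = 22; EF_Task 5 = 22+4 = 26
ES_Task 6 = 16; EF_Task 6 = 16+12 = 28
ES_Task 7 = 3; EF_Task 7 = 3+3 = 6
ES_Task 8 = 22; EF_Task 8 = 22+13 = 35
ES_Task 9 = max(EF_Task 2=14, EF_Task 6=28) = 28; EF_Task 9 = 28+6 = 34
ES_Task 10 = max(EF_Task 5=26, EF_Task 7=6, EF_Task 8=35, EF_Task 9=34) = 35; EF_Task 10 = 35+3 = 38
Expected project duration μ = 38 weeks. Critical path: Task 2 → Task 4 → Task 8 → Task 10.

Variance along critical path = 5.444 + 0.111 + 2.778 + 0.111 = 8.444; σ = √8.444 = 2.906 weeks.
Z = (41 − 38) / 2.906 = 1.032
P(T ≤ 41) = Φ(1.032) ≈ 0.849

0.849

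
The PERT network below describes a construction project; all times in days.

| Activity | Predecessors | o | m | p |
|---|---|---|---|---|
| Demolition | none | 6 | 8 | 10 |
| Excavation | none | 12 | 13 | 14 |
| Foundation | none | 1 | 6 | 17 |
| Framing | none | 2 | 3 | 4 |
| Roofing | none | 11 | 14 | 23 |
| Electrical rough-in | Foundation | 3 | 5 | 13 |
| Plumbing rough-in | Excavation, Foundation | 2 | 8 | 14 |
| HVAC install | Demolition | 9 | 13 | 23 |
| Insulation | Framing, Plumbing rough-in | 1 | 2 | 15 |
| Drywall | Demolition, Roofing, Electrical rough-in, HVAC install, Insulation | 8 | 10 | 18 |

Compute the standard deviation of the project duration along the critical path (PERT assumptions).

3.51 days

te_Demolition = (6 + 4·8 + 10)/6 = 48/6 = 8; σ²_Demolition = ((10−6)/6)² = 0.444
te_Excavation = (12 + 4·13 + 14)/6 = 78/6 = 13; σ²_Excavation = ((14−12)/6)² = 0.111
te_Foundation = (1 + 4·6 + 17)/6 = 42/6 = 7; σ²_Foundation = ((17−1)/6)² = 7.111
te_Framing = (2 + 4·3 + 4)/6 = 18/6 = 3; σ²_Framing = ((4−2)/6)² = 0.111
te_Roofing = (11 + 4·14 + 23)/6 = 90/6 = 15; σ²_Roofing = ((23−11)/6)² = 4.000
te_Electrical rough-in = (3 + 4·5 + 13)/6 = 36/6 = 6; σ²_Electrical rough-in = ((13−3)/6)² = 2.778
te_Plumbing rough-in = (2 + 4·8 + 14)/6 = 48/6 = 8; σ²_Plumbing rough-in = ((14−2)/6)² = 4.000
te_HVAC install = (9 + 4·13 + 23)/6 = 84/6 = 14; σ²_HVAC install = ((23−9)/6)² = 5.444
te_Insulation = (1 + 4·2 + 15)/6 = 24/6 = 4; σ²_Insulation = ((15−1)/6)² = 5.444
te_Drywall = (8 + 4·10 + 18)/6 = 66/6 = 11; σ²_Drywall = ((18−8)/6)² = 2.778

Forward pass:
ES_Demolition = 0; EF_Demolition = 8
ES_Excavation = 0; EF_Excavation = 13
ES_Foundation = 0; EF_Foundation = 7
ES_Framing = 0; EF_Framing = 3
ES_Roofing = 0; EF_Roofing = 15
ES_Electrical rough-in = 7; EF_Electrical rough-in = 7+6 = 13
ES_Plumbing rough-in = max(EF_Excavation=13, EF_Foundation=7) = 13; EF_Plumbing rough-in = 13+8 = 21
ES_HVAC install = 8; EF_HVAC install = 8+14 = 22
ES_Insulation = max(EF_Framing=3, EF_Plumbing rough-in=21) = 21; EF_Insulation = 21+4 = 25
ES_Drywall = max(EF_Demolition=8, EF_Roofing=15, EF_Electrical rough-in=13, EF_HVAC install=22, EF_Insulation=25) = 25; EF_Drywall = 25+11 = 36
Expected project duration μ = 36 days. Critical path: Excavation → Plumbing rough-in → Insulation → Drywall.

Variance along critical path = 0.111 + 4.000 + 5.444 + 2.778 = 12.333
σ = √12.333 = 3.512 days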